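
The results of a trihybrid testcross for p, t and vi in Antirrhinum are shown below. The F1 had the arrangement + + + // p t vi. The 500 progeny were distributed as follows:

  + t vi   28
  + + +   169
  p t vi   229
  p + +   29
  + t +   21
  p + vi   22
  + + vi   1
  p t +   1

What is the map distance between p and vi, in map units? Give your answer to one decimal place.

11.8 map units

The two rarest classes, + + vi and p t +, are the double crossovers. Comparing them with the parentals, only the vi allele has switched, so vi is the middle locus and the order is p – vi – t.
Crossovers in the p–vi interval produce the single-crossover classes p + + and + t vi (29 + 28 = 57) plus the double crossovers (2).
RF(p–vi) = (57 + 2) / 500 = 59/500 = 0.1180 → 11.8 map units.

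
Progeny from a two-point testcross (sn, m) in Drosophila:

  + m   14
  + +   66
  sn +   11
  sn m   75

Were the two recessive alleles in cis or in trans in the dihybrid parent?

cis

The two most frequent classes are + + (66) and sn m (75); these are the parental (non-recombinant) types.
So the F1 carried + + on one chromosome and sn m on the other — the recessive alleles are on the same chromosome (cis / coupling).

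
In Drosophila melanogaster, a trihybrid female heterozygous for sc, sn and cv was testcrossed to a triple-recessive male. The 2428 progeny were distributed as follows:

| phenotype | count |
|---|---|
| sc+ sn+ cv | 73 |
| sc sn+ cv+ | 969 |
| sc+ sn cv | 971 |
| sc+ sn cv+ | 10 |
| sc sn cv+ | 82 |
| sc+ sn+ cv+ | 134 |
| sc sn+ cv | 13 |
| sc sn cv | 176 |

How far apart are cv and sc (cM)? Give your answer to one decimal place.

13.7 cM

The two most frequent reciprocal classes, sc sn+ cv+ and sc+ sn cv, are the parental types, so the F1 was sc sn+ cv+ / sc+ sn cv.
The two rarest classes, sc sn+ cv and sc+ sn cv+, are the double crossovers. Comparing them with the parentals, only the cv allele has switched, so cv is the middle locus and the order is sn – cv – sc.
Crossovers in the cv–sc interval produce the single-crossover classes sc+ sn+ cv+ and sc sn cv (134 + 176 = 310) plus the double crossovers (23).
RF(cv–sc) = (310 + 23) / 2428 = 333/2428 = 0.1371 → 13.7 cM.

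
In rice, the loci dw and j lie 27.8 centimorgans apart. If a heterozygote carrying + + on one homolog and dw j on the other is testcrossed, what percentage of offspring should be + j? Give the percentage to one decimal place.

13.9%

A map distance of 27.8 centimorgans corresponds to a recombination frequency of 0.278.
The F1 is + + / dw j, so + j is a recombinant gamete class with expected frequency r/2 = 0.278/2 = 0.1390.
That is 0.1390 = 13.9% of the progeny.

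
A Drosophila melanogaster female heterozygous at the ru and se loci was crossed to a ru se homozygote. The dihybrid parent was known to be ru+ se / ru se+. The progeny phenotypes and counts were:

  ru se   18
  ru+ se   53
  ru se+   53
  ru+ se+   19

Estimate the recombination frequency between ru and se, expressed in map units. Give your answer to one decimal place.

25.9 map units

The recombinant classes are ru+ se+ and ru se: 19 + 18 = 37.
Recombination frequency = 37/143 = 0.2587 ≈ 25.9%, i.e. 25.9 map units.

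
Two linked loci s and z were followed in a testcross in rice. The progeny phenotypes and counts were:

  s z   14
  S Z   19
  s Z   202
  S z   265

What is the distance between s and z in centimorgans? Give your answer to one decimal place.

6.6 centimorgans

The two most frequent classes, S z (265) and s Z (202), are the parental types, so the F1 was S z / s Z.
The recombinant classes are S Z and s z: 19 + 14 = 33.
Recombination frequency = 33/500 = 0.0660 ≈ 6.6%, i.e. 6.6 centimorgans.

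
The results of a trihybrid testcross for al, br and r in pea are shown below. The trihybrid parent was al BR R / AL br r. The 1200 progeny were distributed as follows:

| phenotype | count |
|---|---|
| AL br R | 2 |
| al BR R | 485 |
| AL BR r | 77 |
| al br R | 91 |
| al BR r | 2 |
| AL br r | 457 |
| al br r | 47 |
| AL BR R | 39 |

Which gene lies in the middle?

r

The two rarest classes, al BR r and AL br R, are the double crossovers. Comparing them with the parentals, only the r allele has switched, so r is the middle locus and the order is al – r – br.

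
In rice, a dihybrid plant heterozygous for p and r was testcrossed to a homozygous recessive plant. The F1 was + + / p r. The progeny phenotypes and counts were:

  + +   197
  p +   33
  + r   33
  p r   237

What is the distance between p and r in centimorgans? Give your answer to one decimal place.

13.2 centimorgans

The recombinant classes are + r and p +: 33 + 33 = 66.
Recombination frequency = 66/500 = 0.1320 ≈ 13.2%, i.e. 13.2 centimorgans.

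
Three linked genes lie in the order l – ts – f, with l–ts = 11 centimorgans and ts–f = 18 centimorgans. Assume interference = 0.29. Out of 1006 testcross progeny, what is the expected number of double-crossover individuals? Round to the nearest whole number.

14

Map distances give recombination frequencies of 0.110 and 0.180 for the two intervals.
With interference 0.29 (so coincidence = 0.71), expected double-crossover frequency = 0.110 × 0.180 × 0.71 = 0.01406.
Expected number = 0.01406 × 1006 = 14.14 ≈ 14.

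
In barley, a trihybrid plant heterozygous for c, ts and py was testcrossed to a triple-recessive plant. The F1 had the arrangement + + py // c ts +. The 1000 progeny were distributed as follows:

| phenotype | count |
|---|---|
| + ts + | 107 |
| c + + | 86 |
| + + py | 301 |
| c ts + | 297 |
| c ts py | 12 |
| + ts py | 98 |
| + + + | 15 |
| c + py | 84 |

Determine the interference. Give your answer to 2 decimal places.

The two rarest classes, + + + and c ts py, are the double crossovers. Comparing them with the parentals, only the py allele has switched, so py is the middle locus and the order is c – py – ts.
c–py: (191 + 27)/1000 = 0.2180; py–ts: (184 + 27)/1000 = 0.2110.
Expected DCO frequency = 0.2180 × 0.2110 ≈ 0.04600; observed = 27/1000 ≈ 0.02700.
Coefficient of coincidence = 0.02700/0.04600 ≈ 0.59; interference = 1 − 0.59 = 0.41.

0.41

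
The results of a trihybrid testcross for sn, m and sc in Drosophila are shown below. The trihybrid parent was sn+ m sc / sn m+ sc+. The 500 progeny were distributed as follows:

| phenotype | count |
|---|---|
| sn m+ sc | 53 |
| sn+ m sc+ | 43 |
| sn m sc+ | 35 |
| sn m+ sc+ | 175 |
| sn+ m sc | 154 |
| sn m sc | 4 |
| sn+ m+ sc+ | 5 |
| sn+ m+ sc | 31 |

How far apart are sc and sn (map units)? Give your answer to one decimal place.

21.0 map units

The two rarest classes, sn m sc and sn+ m+ sc+, are the double crossovers. Comparing them with the parentals, only the sn allele has switched, so sn is the middle locus and the order is m – sn – sc.
Crossovers in the sn–sc interval produce the single-crossover classes sn+ m sc+ and sn m+ sc (43 + 53 = 96) plus the double crossovers (9).
RF(sn–sc) = (96 + 9) / 500 = 105/500 = 0.2100 → 21.0 map units.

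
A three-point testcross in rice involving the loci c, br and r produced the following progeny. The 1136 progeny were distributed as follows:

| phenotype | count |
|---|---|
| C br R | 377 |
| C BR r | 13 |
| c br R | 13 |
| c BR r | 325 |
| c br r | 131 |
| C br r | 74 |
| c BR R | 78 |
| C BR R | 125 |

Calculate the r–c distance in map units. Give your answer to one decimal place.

15.7 map units

The two most frequent reciprocal classes, C br R and c BR r, are the parental types, so the F1 was C br R / c BR r.
The two rarest classes, c br R and C BR r, are the double crossovers. Comparing them with the parentals, only the c allele has switched, so c is the middle locus and the order is br – c – r.
Crossovers in the c–r interval produce the single-crossover classes C br r and c BR R (74 + 78 = 152) plus the double crossovers (26).
RF(c–r) = (152 + 26) / 1136 = 178/1136 = 0.1567 → 15.7 map units.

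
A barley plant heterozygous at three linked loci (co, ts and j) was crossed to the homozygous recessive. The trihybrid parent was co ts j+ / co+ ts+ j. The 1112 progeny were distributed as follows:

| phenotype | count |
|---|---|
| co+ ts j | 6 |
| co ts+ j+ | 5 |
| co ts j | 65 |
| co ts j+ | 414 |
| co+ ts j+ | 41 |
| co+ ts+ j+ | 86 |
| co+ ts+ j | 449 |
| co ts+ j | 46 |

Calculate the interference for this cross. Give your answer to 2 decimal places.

The two rarest classes, co ts+ j+ and co+ ts j, are the double crossovers. Comparing them with the parentals, only the ts allele has switched, so ts is the middle locus and the order is j – ts – co.
j–ts: (151 + 11)/1112 = 0.1457; ts–co: (87 + 11)/1112 = 0.0881.
Expected DCO frequency = 0.1457 × 0.0881 ≈ 0.01284; observed = 11/1112 ≈ 0.00989.
Coefficient of coincidence = 0.00989/0.01284 ≈ 0.77; interference = 1 − 0.77 = 0.23.

0.23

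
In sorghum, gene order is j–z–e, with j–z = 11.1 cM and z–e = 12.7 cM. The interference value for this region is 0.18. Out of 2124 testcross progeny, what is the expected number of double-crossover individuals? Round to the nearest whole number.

25

Map distances give recombination frequencies of 0.111 and 0.127 for the two intervals.
With interference 0.18 (so coincidence = 0.82), expected double-crossover frequency = 0.111 × 0.127 × 0.82 = 0.01156.
Expected number = 0.01156 × 2124 = 24.55 ≈ 25.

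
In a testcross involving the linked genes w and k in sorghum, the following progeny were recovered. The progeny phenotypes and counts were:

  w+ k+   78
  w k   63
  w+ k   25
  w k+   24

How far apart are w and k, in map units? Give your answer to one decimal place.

The two most frequent classes, w+ k+ (78) and w k (63), are the parental types, so the F1 was w+ k+ / w k.
The recombinant classes are w+ k and w k+: 25 + 24 = 49.
Recombination frequency = 49/190 = 0.2579 ≈ 25.8%, i.e. 25.8 map units.

25.8 map units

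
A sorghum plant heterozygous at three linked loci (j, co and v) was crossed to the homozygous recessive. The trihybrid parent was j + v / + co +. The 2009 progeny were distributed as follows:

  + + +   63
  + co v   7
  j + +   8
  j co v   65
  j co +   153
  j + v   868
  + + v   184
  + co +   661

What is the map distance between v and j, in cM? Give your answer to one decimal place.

17.5 cM

The two rarest classes, j + + and + co v, are the double crossovers. Comparing them with the parentals, only the v allele has switched, so v is the middle locus and the order is co – v – j.
Crossovers in the v–j interval produce the single-crossover classes + + v and j co + (184 + 153 = 337) plus the double crossovers (15).
RF(v–j) = (337 + 15) / 2009 = 352/2009 = 0.1752 → 17.5 cM.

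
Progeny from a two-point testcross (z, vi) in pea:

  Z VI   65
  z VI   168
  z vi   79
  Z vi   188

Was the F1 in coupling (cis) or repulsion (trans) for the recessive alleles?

The two most frequent classes are Z vi (188) and z VI (168); these are the parental (non-recombinant) types.
So the F1 carried Z vi on one chromosome and z VI on the other — the recessive alleles are on opposite chromosomes (trans / repulsion).

trans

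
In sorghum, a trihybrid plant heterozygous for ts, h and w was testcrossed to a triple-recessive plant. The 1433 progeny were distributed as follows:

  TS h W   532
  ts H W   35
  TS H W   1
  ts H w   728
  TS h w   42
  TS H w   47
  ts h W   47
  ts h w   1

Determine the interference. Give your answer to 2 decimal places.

0.62

The two most frequent reciprocal classes, TS h W and ts H w, are the parental types, so the F1 was TS h W / ts H w.
The two rarest classes, TS H W and ts h w, are the double crossovers. Comparing them with the parentals, only the h allele has switched, so h is the middle locus and the order is ts – h – w.
ts–h: (94 + 2)/1433 = 0.0670; h–w: (77 + 2)/1433 = 0.0551.
Expected DCO frequency = 0.0670 × 0.0551 ≈ 0.00369; observed = 2/1433 ≈ 0.00140.
Coefficient of coincidence = 0.00140/0.00369 ≈ 0.38; interference = 1 − 0.38 = 0.62.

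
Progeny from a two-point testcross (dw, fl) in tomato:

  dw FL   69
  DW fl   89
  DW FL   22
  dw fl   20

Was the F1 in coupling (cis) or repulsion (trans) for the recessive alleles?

trans

The two most frequent classes are DW fl (89) and dw FL (69); these are the parental (non-recombinant) types.
So the F1 carried DW fl on one chromosome and dw FL on the other — the recessive alleles are on opposite chromosomes (trans / repulsion).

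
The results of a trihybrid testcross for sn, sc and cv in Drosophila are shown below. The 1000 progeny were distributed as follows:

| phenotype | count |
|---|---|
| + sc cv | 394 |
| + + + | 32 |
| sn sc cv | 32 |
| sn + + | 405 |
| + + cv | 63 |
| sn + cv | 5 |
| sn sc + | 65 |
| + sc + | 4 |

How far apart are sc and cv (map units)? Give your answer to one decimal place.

13.7 map units

The two most frequent reciprocal classes, + sc cv and sn + +, are the parental types, so the F1 was + sc cv / sn + +.
The two rarest classes, + sc + and sn + cv, are the double crossovers. Comparing them with the parentals, only the cv allele has switched, so cv is the middle locus and the order is sn – cv – sc.
Crossovers in the cv–sc interval produce the single-crossover classes + + cv and sn sc + (63 + 65 = 128) plus the double crossovers (9).
RF(cv–sc) = (128 + 9) / 1000 = 137/1000 = 0.1370 → 13.7 map units.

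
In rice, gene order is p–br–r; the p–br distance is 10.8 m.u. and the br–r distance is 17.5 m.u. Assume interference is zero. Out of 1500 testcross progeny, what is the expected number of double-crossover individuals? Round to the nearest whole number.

28

Map distances give recombination frequencies of 0.108 and 0.175 for the two intervals.
With no interference, expected double-crossover frequency = 0.108 × 0.175 = 0.01890.
Expected number = 0.01890 × 1500 = 28.35 ≈ 28.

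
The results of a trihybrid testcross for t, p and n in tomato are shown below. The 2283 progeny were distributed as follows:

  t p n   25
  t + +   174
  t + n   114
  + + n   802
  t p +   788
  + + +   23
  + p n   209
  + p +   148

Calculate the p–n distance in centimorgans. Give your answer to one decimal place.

The two most frequent reciprocal classes, + + n and t p +, are the parental types, so the F1 was + + n / t p +.
The two rarest classes, + + + and t p n, are the double crossovers. Comparing them with the parentals, only the n allele has switched, so n is the middle locus and the order is t – n – p.
Crossovers in the n–p interval produce the single-crossover classes + p n and t + + (209 + 174 = 383) plus the double crossovers (48).
RF(n–p) = (383 + 48) / 2283 = 431/2283 = 0.1888 → 18.9 centimorgans.

18.9 centimorgans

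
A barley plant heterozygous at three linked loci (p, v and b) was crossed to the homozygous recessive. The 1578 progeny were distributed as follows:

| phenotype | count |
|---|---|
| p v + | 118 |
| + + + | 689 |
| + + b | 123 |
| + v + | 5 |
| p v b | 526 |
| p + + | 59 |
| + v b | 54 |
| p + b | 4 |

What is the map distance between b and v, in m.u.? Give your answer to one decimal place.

The two most frequent reciprocal classes, p v b and + + +, are the parental types, so the F1 was p v b / + + +.
The two rarest classes, p + b and + v +, are the double crossovers. Comparing them with the parentals, only the v allele has switched, so v is the middle locus and the order is b – v – p.
Crossovers in the b–v interval produce the single-crossover classes p v + and + + b (118 + 123 = 241) plus the double crossovers (9).
RF(b–v) = (241 + 9) / 1578 = 250/1578 = 0.1584 → 15.8 m.u.

15.8 m.u.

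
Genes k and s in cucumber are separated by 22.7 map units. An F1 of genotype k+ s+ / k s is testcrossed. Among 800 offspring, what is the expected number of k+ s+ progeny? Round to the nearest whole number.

309

A map distance of 22.7 map units corresponds to a recombination frequency of 0.227.
The F1 is k+ s+ / k s, so k+ s+ is a parental gamete class with expected frequency (1 − r)/2 = 0.773/2 = 0.3865.
Expected number = 0.3865 × 800 = 309.20 ≈ 309.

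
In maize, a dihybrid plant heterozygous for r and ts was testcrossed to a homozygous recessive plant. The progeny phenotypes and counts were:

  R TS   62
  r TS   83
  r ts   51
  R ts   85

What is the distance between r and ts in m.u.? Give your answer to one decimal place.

The two most frequent classes, R ts (85) and r TS (83), are the parental types, so the F1 was R ts / r TS.
The recombinant classes are R TS and r ts: 62 + 51 = 113.
Recombination frequency = 113/281 = 0.4021 ≈ 40.2%, i.e. 40.2 m.u.

40.2 m.u.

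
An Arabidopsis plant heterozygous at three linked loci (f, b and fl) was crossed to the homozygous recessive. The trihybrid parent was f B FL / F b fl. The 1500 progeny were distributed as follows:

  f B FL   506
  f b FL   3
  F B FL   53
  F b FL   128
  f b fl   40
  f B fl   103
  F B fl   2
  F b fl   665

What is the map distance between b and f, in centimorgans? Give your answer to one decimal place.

6.5 centimorgans

The two rarest classes, f b FL and F B fl, are the double crossovers. Comparing them with the parentals, only the b allele has switched, so b is the middle locus and the order is f – b – fl.
Crossovers in the f–b interval produce the single-crossover classes F B FL and f b fl (53 + 40 = 93) plus the double crossovers (5).
RF(f–b) = (93 + 5) / 1500 = 98/1500 = 0.0653 → 6.5 centimorgans.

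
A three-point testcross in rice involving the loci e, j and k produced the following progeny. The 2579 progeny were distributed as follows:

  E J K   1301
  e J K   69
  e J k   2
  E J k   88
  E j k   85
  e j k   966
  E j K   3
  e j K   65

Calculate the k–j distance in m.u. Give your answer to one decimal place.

The two most frequent reciprocal classes, E J K and e j k, are the parental types, so the F1 was E J K / e j k.
The two rarest classes, E j K and e J k, are the double crossovers. Comparing them with the parentals, only the j allele has switched, so j is the middle locus and the order is k – j – e.
Crossovers in the k–j interval produce the single-crossover classes E J k and e j K (88 + 65 = 153) plus the double crossovers (5).
RF(k–j) = (153 + 5) / 2579 = 158/2579 = 0.0613 → 6.1 m.u.

6.1 m.u.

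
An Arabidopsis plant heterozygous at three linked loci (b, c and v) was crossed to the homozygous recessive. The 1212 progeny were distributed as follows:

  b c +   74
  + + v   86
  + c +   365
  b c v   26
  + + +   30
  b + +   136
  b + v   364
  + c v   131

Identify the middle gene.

c

The two most frequent reciprocal classes, b + v and + c +, are the parental types, so the F1 was b + v / + c +.
The two rarest classes, b c v and + + +, are the double crossovers. Comparing them with the parentals, only the c allele has switched, so c is the middle locus and the order is b – c – v.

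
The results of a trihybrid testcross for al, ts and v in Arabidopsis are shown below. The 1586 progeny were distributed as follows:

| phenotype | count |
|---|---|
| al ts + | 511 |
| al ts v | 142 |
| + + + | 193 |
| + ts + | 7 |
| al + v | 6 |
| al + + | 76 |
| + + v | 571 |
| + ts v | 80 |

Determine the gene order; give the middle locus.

al

The two most frequent reciprocal classes, + + v and al ts +, are the parental types, so the F1 was + + v / al ts +.
The two rarest classes, al + v and + ts +, are the double crossovers. Comparing them with the parentals, only the al allele has switched, so al is the middle locus and the order is ts – al – v.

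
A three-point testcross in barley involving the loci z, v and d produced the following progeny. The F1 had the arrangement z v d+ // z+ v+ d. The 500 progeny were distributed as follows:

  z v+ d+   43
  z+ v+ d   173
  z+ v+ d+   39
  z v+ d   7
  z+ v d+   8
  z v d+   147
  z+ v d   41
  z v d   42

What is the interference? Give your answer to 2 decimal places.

The two rarest classes, z+ v d+ and z v+ d, are the double crossovers. Comparing them with the parentals, only the z allele has switched, so z is the middle locus and the order is d – z – v.
d–z: (81 + 15)/500 = 0.1920; z–v: (84 + 15)/500 = 0.1980.
Expected DCO frequency = 0.1920 × 0.1980 ≈ 0.03802; observed = 15/500 ≈ 0.03000.
Coefficient of coincidence = 0.03000/0.03802 ≈ 0.79; interference = 1 − 0.79 = 0.21.

0.21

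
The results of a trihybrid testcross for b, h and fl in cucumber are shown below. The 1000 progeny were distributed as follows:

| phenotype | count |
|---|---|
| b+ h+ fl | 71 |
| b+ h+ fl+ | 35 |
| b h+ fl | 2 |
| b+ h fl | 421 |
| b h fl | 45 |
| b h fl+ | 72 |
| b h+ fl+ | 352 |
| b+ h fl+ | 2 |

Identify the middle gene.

fl

The two most frequent reciprocal classes, b+ h fl and b h+ fl+, are the parental types, so the F1 was b+ h fl / b h+ fl+.
The two rarest classes, b+ h fl+ and b h+ fl, are the double crossovers. Comparing them with the parentals, only the fl allele has switched, so fl is the middle locus and the order is h – fl – b.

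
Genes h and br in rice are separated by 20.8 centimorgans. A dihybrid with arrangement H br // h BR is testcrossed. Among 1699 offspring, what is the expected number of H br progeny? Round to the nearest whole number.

A map distance of 20.8 centimorgans corresponds to a recombination frequency of 0.208.
The F1 is H br / h BR, so H br is a parental gamete class with expected frequency (1 − r)/2 = 0.792/2 = 0.3960.
Expected number = 0.3960 × 1699 = 672.80 ≈ 673.

673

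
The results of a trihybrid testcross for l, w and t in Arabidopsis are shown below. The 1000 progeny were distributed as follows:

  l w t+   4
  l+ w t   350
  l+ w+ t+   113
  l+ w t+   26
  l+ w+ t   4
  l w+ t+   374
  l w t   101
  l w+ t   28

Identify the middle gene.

The two most frequent reciprocal classes, l+ w t and l w+ t+, are the parental types, so the F1 was l+ w t / l w+ t+.
The two rarest classes, l+ w+ t and l w t+, are the double crossovers. Comparing them with the parentals, only the w allele has switched, so w is the middle locus and the order is t – w – l.

w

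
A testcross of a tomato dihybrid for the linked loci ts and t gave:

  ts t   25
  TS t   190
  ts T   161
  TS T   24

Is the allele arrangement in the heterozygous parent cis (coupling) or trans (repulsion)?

The two most frequent classes are TS t (190) and ts T (161); these are the parental (non-recombinant) types.
So the F1 carried TS t on one chromosome and ts T on the other — the recessive alleles are on opposite chromosomes (trans / repulsion).

trans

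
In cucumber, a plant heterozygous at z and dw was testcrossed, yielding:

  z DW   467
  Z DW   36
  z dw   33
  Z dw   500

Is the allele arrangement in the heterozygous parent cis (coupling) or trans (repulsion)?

The two most frequent classes are Z dw (500) and z DW (467); these are the parental (non-recombinant) types.
So the F1 carried Z dw on one chromosome and z DW on the other — the recessive alleles are on opposite chromosomes (trans / repulsion).

trans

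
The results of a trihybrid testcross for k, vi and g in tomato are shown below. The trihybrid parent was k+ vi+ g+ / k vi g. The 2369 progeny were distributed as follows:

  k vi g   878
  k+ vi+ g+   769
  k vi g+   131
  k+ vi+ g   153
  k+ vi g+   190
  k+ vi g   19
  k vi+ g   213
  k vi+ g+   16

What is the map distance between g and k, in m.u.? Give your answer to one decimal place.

The two rarest classes, k vi+ g+ and k+ vi g, are the double crossovers. Comparing them with the parentals, only the k allele has switched, so k is the middle locus and the order is vi – k – g.
Crossovers in the k–g interval produce the single-crossover classes k+ vi+ g and k vi g+ (153 + 131 = 284) plus the double crossovers (35).
RF(k–g) = (284 + 35) / 2369 = 319/2369 = 0.1347 → 13.5 m.u.

13.5 m.u.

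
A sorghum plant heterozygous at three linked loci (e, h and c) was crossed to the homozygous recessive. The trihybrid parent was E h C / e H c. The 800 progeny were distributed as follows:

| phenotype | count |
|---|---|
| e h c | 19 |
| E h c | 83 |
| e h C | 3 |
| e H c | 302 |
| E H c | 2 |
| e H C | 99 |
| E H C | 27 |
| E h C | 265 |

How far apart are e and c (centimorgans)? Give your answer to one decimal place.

The two rarest classes, e h C and E H c, are the double crossovers. Comparing them with the parentals, only the e allele has switched, so e is the middle locus and the order is h – e – c.
Crossovers in the e–c interval produce the single-crossover classes E h c and e H C (83 + 99 = 182) plus the double crossovers (5).
RF(e–c) = (182 + 5) / 800 = 187/800 = 0.2338 → 23.4 centimorgans.

23.4 centimorgans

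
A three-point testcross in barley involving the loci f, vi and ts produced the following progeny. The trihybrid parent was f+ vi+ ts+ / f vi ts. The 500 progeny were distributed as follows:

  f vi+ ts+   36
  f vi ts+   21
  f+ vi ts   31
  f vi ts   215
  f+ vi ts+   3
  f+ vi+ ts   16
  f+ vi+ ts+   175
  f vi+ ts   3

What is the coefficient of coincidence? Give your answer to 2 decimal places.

The two rarest classes, f+ vi ts+ and f vi+ ts, are the double crossovers. Comparing them with the parentals, only the vi allele has switched, so vi is the middle locus and the order is f – vi – ts.
f–vi: (67 + 6)/500 = 0.1460; vi–ts: (37 + 6)/500 = 0.0860.
Expected DCO frequency = 0.1460 × 0.0860 ≈ 0.01256; observed = 6/500 ≈ 0.01200.
Coefficient of coincidence = 0.01200/0.01256 ≈ 0.96.

0.96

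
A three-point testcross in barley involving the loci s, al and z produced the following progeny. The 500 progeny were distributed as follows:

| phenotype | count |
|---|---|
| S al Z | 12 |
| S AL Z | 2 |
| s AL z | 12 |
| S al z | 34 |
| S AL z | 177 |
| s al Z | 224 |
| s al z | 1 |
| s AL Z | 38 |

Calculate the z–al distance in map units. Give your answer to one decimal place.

15.0 map units

The two most frequent reciprocal classes, s al Z and S AL z, are the parental types, so the F1 was s al Z / S AL z.
The two rarest classes, s al z and S AL Z, are the double crossovers. Comparing them with the parentals, only the z allele has switched, so z is the middle locus and the order is al – z – s.
Crossovers in the al–z interval produce the single-crossover classes s AL Z and S al z (38 + 34 = 72) plus the double crossovers (3).
RF(al–z) = (72 + 3) / 500 = 75/500 = 0.1500 → 15.0 map units.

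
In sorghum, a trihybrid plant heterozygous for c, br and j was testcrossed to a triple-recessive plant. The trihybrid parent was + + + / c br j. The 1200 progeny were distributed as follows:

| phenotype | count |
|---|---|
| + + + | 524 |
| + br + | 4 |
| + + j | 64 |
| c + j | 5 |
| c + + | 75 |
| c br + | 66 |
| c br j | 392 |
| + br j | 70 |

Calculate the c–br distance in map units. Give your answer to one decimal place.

The two rarest classes, + br + and c + j, are the double crossovers. Comparing them with the parentals, only the br allele has switched, so br is the middle locus and the order is j – br – c.
Crossovers in the br–c interval produce the single-crossover classes c + + and + br j (75 + 70 = 145) plus the double crossovers (9).
RF(br–c) = (145 + 9) / 1200 = 154/1200 = 0.1283 → 12.8 map units.

12.8 map units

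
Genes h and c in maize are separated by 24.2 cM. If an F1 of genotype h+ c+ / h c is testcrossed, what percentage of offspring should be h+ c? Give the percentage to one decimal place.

12.1%

A map distance of 24.2 cM corresponds to a recombination frequency of 0.242.
The F1 is h+ c+ / h c, so h+ c is a recombinant gamete class with expected frequency r/2 = 0.242/2 = 0.1210.
That is 0.1210 = 12.1% of the progeny.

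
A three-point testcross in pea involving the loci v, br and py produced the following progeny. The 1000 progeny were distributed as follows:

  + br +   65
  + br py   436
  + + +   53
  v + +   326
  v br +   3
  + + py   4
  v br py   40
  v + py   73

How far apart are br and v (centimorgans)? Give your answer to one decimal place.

The two most frequent reciprocal classes, v + + and + br py, are the parental types, so the F1 was v + + / + br py.
The two rarest classes, v br + and + + py, are the double crossovers. Comparing them with the parentals, only the br allele has switched, so br is the middle locus and the order is v – br – py.
Crossovers in the v–br interval produce the single-crossover classes + + + and v br py (53 + 40 = 93) plus the double crossovers (7).
RF(v–br) = (93 + 7) / 1000 = 100/1000 = 0.1000 → 10.0 centimorgans.

10.0 centimorgans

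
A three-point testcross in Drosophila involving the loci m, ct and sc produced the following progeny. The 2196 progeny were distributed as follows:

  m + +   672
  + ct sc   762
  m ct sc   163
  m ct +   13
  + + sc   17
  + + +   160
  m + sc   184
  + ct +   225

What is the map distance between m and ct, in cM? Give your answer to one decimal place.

The two most frequent reciprocal classes, + ct sc and m + +, are the parental types, so the F1 was + ct sc / m + +.
The two rarest classes, + + sc and m ct +, are the double crossovers. Comparing them with the parentals, only the ct allele has switched, so ct is the middle locus and the order is sc – ct – m.
Crossovers in the ct–m interval produce the single-crossover classes m ct sc and + + + (163 + 160 = 323) plus the double crossovers (30).
RF(ct–m) = (323 + 30) / 2196 = 353/2196 = 0.1607 → 16.1 cM.

16.1 cM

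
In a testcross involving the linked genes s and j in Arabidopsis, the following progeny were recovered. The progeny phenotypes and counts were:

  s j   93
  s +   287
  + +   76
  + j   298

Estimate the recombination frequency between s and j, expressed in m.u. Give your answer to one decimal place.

22.4 m.u.

The two most frequent classes, + j (298) and s + (287), are the parental types, so the F1 was + j / s +.
The recombinant classes are + + and s j: 76 + 93 = 169.
Recombination frequency = 169/754 = 0.2241 ≈ 22.4%, i.e. 22.4 m.u.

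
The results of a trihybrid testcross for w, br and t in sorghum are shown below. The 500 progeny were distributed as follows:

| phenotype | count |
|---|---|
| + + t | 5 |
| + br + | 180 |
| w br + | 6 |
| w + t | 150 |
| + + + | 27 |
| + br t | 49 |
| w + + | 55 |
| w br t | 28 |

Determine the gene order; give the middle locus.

w

The two most frequent reciprocal classes, w + t and + br +, are the parental types, so the F1 was w + t / + br +.
The two rarest classes, + + t and w br +, are the double crossovers. Comparing them with the parentals, only the w allele has switched, so w is the middle locus and the order is t – w – br.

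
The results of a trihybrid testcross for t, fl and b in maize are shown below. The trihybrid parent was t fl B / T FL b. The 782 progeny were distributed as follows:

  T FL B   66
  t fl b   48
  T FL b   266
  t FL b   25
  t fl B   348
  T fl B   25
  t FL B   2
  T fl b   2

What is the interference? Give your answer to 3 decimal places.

The two rarest classes, t FL B and T fl b, are the double crossovers. Comparing them with the parentals, only the fl allele has switched, so fl is the middle locus and the order is b – fl – t.
b–fl: (114 + 4)/782 = 0.1509; fl–t: (50 + 4)/782 = 0.0691.
Expected DCO frequency = 0.1509 × 0.0691 ≈ 0.01043; observed = 4/782 ≈ 0.00512.
Coefficient of coincidence = 0.00512/0.01043 ≈ 0.491; interference = 1 − 0.491 = 0.509.

0.509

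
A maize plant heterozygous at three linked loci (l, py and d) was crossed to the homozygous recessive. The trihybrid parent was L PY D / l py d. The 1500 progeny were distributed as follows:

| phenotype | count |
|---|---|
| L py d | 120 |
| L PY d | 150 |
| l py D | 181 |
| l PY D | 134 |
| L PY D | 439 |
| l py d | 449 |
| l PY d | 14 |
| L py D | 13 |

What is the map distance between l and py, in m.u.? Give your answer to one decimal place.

The two rarest classes, L py D and l PY d, are the double crossovers. Comparing them with the parentals, only the py allele has switched, so py is the middle locus and the order is d – py – l.
Crossovers in the py–l interval produce the single-crossover classes l PY D and L py d (134 + 120 = 254) plus the double crossovers (27).
RF(py–l) = (254 + 27) / 1500 = 281/1500 = 0.1873 → 18.7 m.u.

18.7 m.u.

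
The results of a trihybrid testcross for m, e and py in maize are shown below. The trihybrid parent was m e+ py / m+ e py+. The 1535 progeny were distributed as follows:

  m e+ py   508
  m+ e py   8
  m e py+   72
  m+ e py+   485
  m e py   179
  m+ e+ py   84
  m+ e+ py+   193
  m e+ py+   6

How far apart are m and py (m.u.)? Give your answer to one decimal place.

The two rarest classes, m e+ py+ and m+ e py, are the double crossovers. Comparing them with the parentals, only the py allele has switched, so py is the middle locus and the order is m – py – e.
Crossovers in the m–py interval produce the single-crossover classes m+ e+ py and m e py+ (84 + 72 = 156) plus the double crossovers (14).
RF(m–py) = (156 + 14) / 1535 = 170/1535 = 0.1107 → 11.1 m.u.

11.1 m.u.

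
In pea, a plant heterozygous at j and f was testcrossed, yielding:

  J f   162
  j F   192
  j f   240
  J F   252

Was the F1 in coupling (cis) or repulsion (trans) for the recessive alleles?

The two most frequent classes are J F (252) and j f (240); these are the parental (non-recombinant) types.
So the F1 carried J F on one chromosome and j f on the other — the recessive alleles are on the same chromosome (cis / coupling).

cis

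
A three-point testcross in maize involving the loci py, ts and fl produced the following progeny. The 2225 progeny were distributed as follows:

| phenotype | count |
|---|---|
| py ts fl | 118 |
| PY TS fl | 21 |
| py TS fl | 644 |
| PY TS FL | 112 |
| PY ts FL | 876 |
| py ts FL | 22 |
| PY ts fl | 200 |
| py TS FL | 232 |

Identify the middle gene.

py

The two most frequent reciprocal classes, PY ts FL and py TS fl, are the parental types, so the F1 was PY ts FL / py TS fl.
The two rarest classes, py ts FL and PY TS fl, are the double crossovers. Comparing them with the parentals, only the py allele has switched, so py is the middle locus and the order is ts – py – fl.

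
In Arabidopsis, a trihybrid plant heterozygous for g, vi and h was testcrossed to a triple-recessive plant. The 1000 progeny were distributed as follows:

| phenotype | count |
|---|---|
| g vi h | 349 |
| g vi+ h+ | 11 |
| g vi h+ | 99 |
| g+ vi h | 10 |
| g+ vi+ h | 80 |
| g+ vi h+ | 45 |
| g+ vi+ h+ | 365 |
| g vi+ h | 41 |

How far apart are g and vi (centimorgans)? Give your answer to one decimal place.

The two most frequent reciprocal classes, g+ vi+ h+ and g vi h, are the parental types, so the F1 was g+ vi+ h+ / g vi h.
The two rarest classes, g vi+ h+ and g+ vi h, are the double crossovers. Comparing them with the parentals, only the g allele has switched, so g is the middle locus and the order is h – g – vi.
Crossovers in the g–vi interval produce the single-crossover classes g+ vi h+ and g vi+ h (45 + 41 = 86) plus the double crossovers (21).
RF(g–vi) = (86 + 21) / 1000 = 107/1000 = 0.1070 → 10.7 centimorgans.

10.7 centimorgans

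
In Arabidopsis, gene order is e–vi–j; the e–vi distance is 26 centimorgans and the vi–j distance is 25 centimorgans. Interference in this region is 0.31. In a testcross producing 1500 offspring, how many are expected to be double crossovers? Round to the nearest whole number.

Map distances give recombination frequencies of 0.260 and 0.250 for the two intervals.
With interference 0.31 (so coincidence = 0.69), expected double-crossover frequency = 0.260 × 0.250 × 0.69 = 0.04485.
Expected number = 0.04485 × 1500 = 67.28 ≈ 67.

67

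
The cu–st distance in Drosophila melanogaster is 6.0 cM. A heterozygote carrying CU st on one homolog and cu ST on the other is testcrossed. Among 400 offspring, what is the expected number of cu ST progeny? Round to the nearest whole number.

188

A map distance of 6.0 cM corresponds to a recombination frequency of 0.060.
The F1 is CU st / cu ST, so cu ST is a parental gamete class with expected frequency (1 − r)/2 = 0.940/2 = 0.4700.
Expected number = 0.4700 × 400 = 188.00 ≈ 188.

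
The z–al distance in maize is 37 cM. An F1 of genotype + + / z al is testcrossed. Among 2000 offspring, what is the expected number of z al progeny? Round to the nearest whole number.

A map distance of 37 cM corresponds to a recombination frequency of 0.370.
The F1 is + + / z al, so z al is a parental gamete class with expected frequency (1 − r)/2 = 0.630/2 = 0.3150.
Expected number = 0.3150 × 2000 = 630.00 ≈ 630.

630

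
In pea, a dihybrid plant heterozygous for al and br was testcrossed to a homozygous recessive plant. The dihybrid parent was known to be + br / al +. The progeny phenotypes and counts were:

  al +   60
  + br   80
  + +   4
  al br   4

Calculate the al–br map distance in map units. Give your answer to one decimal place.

The recombinant classes are + + and al br: 4 + 4 = 8.
Recombination frequency = 8/148 = 0.0541 ≈ 5.4%, i.e. 5.4 map units.

5.4 map units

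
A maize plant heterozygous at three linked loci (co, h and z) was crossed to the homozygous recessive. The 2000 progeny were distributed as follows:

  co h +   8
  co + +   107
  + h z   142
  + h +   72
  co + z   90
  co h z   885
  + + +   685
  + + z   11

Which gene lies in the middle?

The two most frequent reciprocal classes, + + + and co h z, are the parental types, so the F1 was + + + / co h z.
The two rarest classes, + + z and co h +, are the double crossovers. Comparing them with the parentals, only the z allele has switched, so z is the middle locus and the order is co – z – h.

z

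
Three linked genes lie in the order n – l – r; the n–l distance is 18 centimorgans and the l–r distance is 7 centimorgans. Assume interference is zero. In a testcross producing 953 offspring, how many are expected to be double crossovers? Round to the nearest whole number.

Map distances give recombination frequencies of 0.180 and 0.070 for the two intervals.
With no interference, expected double-crossover frequency = 0.180 × 0.070 = 0.01260.
Expected number = 0.01260 × 953 = 12.01 ≈ 12.

12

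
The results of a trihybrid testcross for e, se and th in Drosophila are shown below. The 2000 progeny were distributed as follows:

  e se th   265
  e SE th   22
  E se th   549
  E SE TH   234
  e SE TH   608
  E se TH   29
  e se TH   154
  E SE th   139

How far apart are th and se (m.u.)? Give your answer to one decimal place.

17.2 m.u.

The two most frequent reciprocal classes, e SE TH and E se th, are the parental types, so the F1 was e SE TH / E se th.
The two rarest classes, e SE th and E se TH, are the double crossovers. Comparing them with the parentals, only the th allele has switched, so th is the middle locus and the order is se – th – e.
Crossovers in the se–th interval produce the single-crossover classes e se TH and E SE th (154 + 139 = 293) plus the double crossovers (51).
RF(se–th) = (293 + 51) / 2000 = 344/2000 = 0.1720 → 17.2 m.u.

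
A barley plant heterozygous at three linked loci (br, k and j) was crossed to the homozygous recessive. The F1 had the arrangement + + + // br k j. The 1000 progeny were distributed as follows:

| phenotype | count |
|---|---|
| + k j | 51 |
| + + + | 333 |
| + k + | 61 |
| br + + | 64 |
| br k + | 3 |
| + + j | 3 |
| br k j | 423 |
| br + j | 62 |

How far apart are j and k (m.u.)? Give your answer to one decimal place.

12.9 m.u.

The two rarest classes, + + j and br k +, are the double crossovers. Comparing them with the parentals, only the j allele has switched, so j is the middle locus and the order is k – j – br.
Crossovers in the k–j interval produce the single-crossover classes + k + and br + j (61 + 62 = 123) plus the double crossovers (6).
RF(k–j) = (123 + 6) / 1000 = 129/1000 = 0.1290 → 12.9 m.u.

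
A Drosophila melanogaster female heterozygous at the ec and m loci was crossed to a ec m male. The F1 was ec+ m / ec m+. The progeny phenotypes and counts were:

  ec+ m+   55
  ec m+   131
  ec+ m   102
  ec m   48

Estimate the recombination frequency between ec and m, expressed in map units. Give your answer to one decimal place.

30.7 map units

The recombinant classes are ec+ m+ and ec m: 55 + 48 = 103.
Recombination frequency = 103/336 = 0.3065 ≈ 30.7%, i.e. 30.7 map units.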